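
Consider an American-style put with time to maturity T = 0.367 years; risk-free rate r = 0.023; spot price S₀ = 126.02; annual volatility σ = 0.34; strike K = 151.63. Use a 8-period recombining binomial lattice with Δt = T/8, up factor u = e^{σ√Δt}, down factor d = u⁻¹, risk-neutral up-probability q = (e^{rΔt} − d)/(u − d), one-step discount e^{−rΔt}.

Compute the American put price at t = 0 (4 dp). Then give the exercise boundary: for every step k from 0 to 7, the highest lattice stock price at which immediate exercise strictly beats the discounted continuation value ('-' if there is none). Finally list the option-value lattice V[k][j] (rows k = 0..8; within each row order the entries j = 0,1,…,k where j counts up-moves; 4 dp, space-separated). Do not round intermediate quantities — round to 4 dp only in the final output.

price = 27.8495
boundary = - - 108.9398 101.2885 108.9398 117.1691 126.0200 135.5395
tree:
27.8495
35.0095 20.4289
42.6902 27.0601 13.5448
50.3415 34.6302 19.2093 7.6557
57.4555 42.6902 26.2837 11.8594 3.2801
64.0698 50.3415 34.4609 17.7968 5.6815 0.7782
70.2195 57.4555 42.6902 25.6100 9.6720 1.5246 0.0000
75.9373 64.0698 50.3415 34.4609 16.0905 2.9869 0.0000 0.0000
81.2535 70.2195 57.4555 42.6902 25.6100 5.8518 0.0000 0.0000 0.0000

Δt=0.04587, u=1.07554, d=0.92977, q=0.48904, disc=e^(-rΔt)=0.99895
k=8 terminal: V=max(K-S,0) → 81.2535 70.2195 57.4555 42.6902 25.6100 5.8518 0.0000 0.0000 0.0000
k=7: j=0 S=75.6927 intr=75.9373 cont=75.7774 V=75.9373[EX]; j=1 S=87.5602 intr=64.0698 cont=63.9099 V=64.0698[EX]; j=2 S=101.2885 intr=50.3415 cont=50.1816 V=50.3415[EX]; j=3 S=117.1691 intr=34.4609 cont=34.3010 V=34.4609[EX]; j=4 S=135.5395 intr=16.0905 cont=15.9306 V=16.0905[EX]; j=5 S=156.7902 intr=0.0000 cont=2.9869 V=2.9869[hold]; j=6 S=181.3727 intr=0.0000 cont=0.0000 V=0.0000[hold]; j=7 S=209.8094 intr=0.0000 cont=0.0000 V=0.0000[hold]  S*(7)=135.5395
k=6: j=0 S=81.4105 intr=70.2195 cont=70.0596 V=70.2195[EX]; j=1 S=94.1745 intr=57.4555 cont=57.2956 V=57.4555[EX]; j=2 S=108.9398 intr=42.6902 cont=42.5303 V=42.6902[EX]; j=3 S=126.0200 intr=25.6100 cont=25.4501 V=25.6100[EX]; j=4 S=145.7782 intr=5.8518 cont=9.6720 V=9.6720[hold]; j=5 S=168.6341 intr=0.0000 cont=1.5246 V=1.5246[hold]; j=6 S=195.0736 intr=0.0000 cont=0.0000 V=0.0000[hold]  S*(6)=126.0200
k=5: j=0 S=87.5602 intr=64.0698 cont=63.9099 V=64.0698[EX]; j=1 S=101.2885 intr=50.3415 cont=50.1816 V=50.3415[EX]; j=2 S=117.1691 intr=34.4609 cont=34.3010 V=34.4609[EX]; j=3 S=135.5395 intr=16.0905 cont=17.7968 V=17.7968[hold]; j=4 S=156.7902 intr=0.0000 cont=5.6815 V=5.6815[hold]; j=5 S=181.3727 intr=0.0000 cont=0.7782 V=0.7782[hold]  S*(5)=117.1691
k=4: j=0 S=94.1745 intr=57.4555 cont=57.2956 V=57.4555[EX]; j=1 S=108.9398 intr=42.6902 cont=42.5303 V=42.6902[EX]; j=2 S=126.0200 intr=25.6100 cont=26.2837 V=26.2837[hold]; j=3 S=145.7782 intr=5.8518 cont=11.8594 V=11.8594[hold]; j=4 S=168.6341 intr=0.0000 cont=3.2801 V=3.2801[hold]  S*(4)=108.9398
k=3: j=0 S=101.2885 intr=50.3415 cont=50.1816 V=50.3415[EX]; j=1 S=117.1691 intr=34.4609 cont=34.6302 V=34.6302[hold]; j=2 S=135.5395 intr=16.0905 cont=19.2093 V=19.2093[hold]; j=3 S=156.7902 intr=0.0000 cont=7.6557 V=7.6557[hold]  S*(3)=101.2885
k=2: j=0 S=108.9398 intr=42.6902 cont=42.6130 V=42.6902[EX]; j=1 S=126.0200 intr=25.6100 cont=27.0601 V=27.0601[hold]; j=2 S=145.7782 intr=5.8518 cont=13.5448 V=13.5448[hold]  S*(2)=108.9398
k=1: j=0 S=117.1691 intr=34.4609 cont=35.0095 V=35.0095[hold]; j=1 S=135.5395 intr=16.0905 cont=20.4289 V=20.4289[hold]  S*(1)=-
k=0: j=0 S=126.0200 intr=25.6100 cont=27.8495 V=27.8495[hold]  S*(0)=-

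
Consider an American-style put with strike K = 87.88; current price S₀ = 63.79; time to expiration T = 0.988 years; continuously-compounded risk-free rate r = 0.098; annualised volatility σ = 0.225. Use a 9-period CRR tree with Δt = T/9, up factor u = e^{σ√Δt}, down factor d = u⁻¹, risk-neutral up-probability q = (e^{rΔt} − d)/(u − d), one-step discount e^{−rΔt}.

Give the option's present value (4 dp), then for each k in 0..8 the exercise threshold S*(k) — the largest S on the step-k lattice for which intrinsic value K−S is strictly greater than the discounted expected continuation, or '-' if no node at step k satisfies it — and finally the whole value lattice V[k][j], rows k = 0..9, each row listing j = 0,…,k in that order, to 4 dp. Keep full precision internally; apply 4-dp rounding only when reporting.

price = 24.0900
boundary = 63.7900 68.7272 74.0465 68.7272 74.0465 68.7272 74.0465 79.7776 74.0465
tree:
24.0900
28.6725 19.1528
32.9259 24.0900 13.8335
36.8736 28.6725 19.1528 8.8740
40.5378 32.9259 24.0900 13.8335 5.0522
43.9388 36.8736 28.6725 19.1528 8.5391 2.3419
47.0954 40.5378 32.9259 24.0900 13.8335 4.4411 0.6967
50.0253 43.9388 36.8736 28.6725 19.1528 8.1024 1.5785 0.0000
52.7447 47.0954 40.5378 32.9259 24.0900 13.8335 3.5762 0.0000 0.0000
55.2687 50.0253 43.9388 36.8736 28.6725 19.1528 8.1024 0.0000 0.0000 0.0000

params: Δt=0.10978 u=1.07740 d=0.92816 q=0.55385 e^(-rΔt)=0.98930
t_9 payoffs: 55.2687 50.0253 43.9388 36.8736 28.6725 19.1528 8.1024 0.0000 0.0000 0.0000
t_8: node(8,0) S=35.1353 payoff=52.7447 vs cont=51.8043 → 52.7447 [stop]  node(8,1) S=40.7846 payoff=47.0954 vs cont=46.1550 → 47.0954 [stop]  node(8,2) S=47.3422 payoff=40.5378 vs cont=39.5974 → 40.5378 [stop]  node(8,3) S=54.9541 payoff=32.9259 vs cont=31.9855 → 32.9259 [stop]  node(8,4) S=63.7900 payoff=24.0900 vs cont=23.1496 → 24.0900 [stop]  node(8,5) S=74.0465 payoff=13.8335 vs cont=12.8931 → 13.8335 [stop]  node(8,6) S=85.9522 payoff=1.9278 vs cont=3.5762 → 3.5762 [wait]  node(8,7) S=99.7721 payoff=0.0000 vs cont=0.0000 → 0.0000 [wait]  node(8,8) S=115.8140 payoff=0.0000 vs cont=0.0000 → 0.0000 [wait]  ⇒ S*(8)=74.0465
t_7: node(7,0) S=37.8547 payoff=50.0253 vs cont=49.0849 → 50.0253 [stop]  node(7,1) S=43.9412 payoff=43.9388 vs cont=42.9984 → 43.9388 [stop]  node(7,2) S=51.0064 payoff=36.8736 vs cont=35.9333 → 36.8736 [stop]  node(7,3) S=59.2075 payoff=28.6725 vs cont=27.7322 → 28.6725 [stop]  node(7,4) S=68.7272 payoff=19.1528 vs cont=18.2124 → 19.1528 [stop]  node(7,5) S=79.7776 payoff=8.1024 vs cont=8.0653 → 8.1024 [stop]  node(7,6) S=92.6047 payoff=0.0000 vs cont=1.5785 → 1.5785 [wait]  node(7,7) S=107.4942 payoff=0.0000 vs cont=0.0000 → 0.0000 [wait]  ⇒ S*(7)=79.7776
t_6: node(6,0) S=40.7846 payoff=47.0954 vs cont=46.1550 → 47.0954 [stop]  node(6,1) S=47.3422 payoff=40.5378 vs cont=39.5974 → 40.5378 [stop]  node(6,2) S=54.9541 payoff=32.9259 vs cont=31.9855 → 32.9259 [stop]  node(6,3) S=63.7900 payoff=24.0900 vs cont=23.1496 → 24.0900 [stop]  node(6,4) S=74.0465 payoff=13.8335 vs cont=12.8931 → 13.8335 [stop]  node(6,5) S=85.9522 payoff=1.9278 vs cont=4.4411 → 4.4411 [wait]  node(6,6) S=99.7721 payoff=0.0000 vs cont=0.6967 → 0.6967 [wait]  ⇒ S*(6)=74.0465
t_5: node(5,0) S=43.9412 payoff=43.9388 vs cont=42.9984 → 43.9388 [stop]  node(5,1) S=51.0064 payoff=36.8736 vs cont=35.9333 → 36.8736 [stop]  node(5,2) S=59.2075 payoff=28.6725 vs cont=27.7322 → 28.6725 [stop]  node(5,3) S=68.7272 payoff=19.1528 vs cont=18.2124 → 19.1528 [stop]  node(5,4) S=79.7776 payoff=8.1024 vs cont=8.5391 → 8.5391 [wait]  node(5,5) S=92.6047 payoff=0.0000 vs cont=2.3419 → 2.3419 [wait]  ⇒ S*(5)=68.7272
t_4: node(4,0) S=47.3422 payoff=40.5378 vs cont=39.5974 → 40.5378 [stop]  node(4,1) S=54.9541 payoff=32.9259 vs cont=31.9855 → 32.9259 [stop]  node(4,2) S=63.7900 payoff=24.0900 vs cont=23.1496 → 24.0900 [stop]  node(4,3) S=74.0465 payoff=13.8335 vs cont=13.1324 → 13.8335 [stop]  node(4,4) S=85.9522 payoff=1.9278 vs cont=5.0522 → 5.0522 [wait]  ⇒ S*(4)=74.0465
t_3: node(3,0) S=51.0064 payoff=36.8736 vs cont=35.9333 → 36.8736 [stop]  node(3,1) S=59.2075 payoff=28.6725 vs cont=27.7322 → 28.6725 [stop]  node(3,2) S=68.7272 payoff=19.1528 vs cont=18.2124 → 19.1528 [stop]  node(3,3) S=79.7776 payoff=8.1024 vs cont=8.8740 → 8.8740 [wait]  ⇒ S*(3)=68.7272
t_2: node(2,0) S=54.9541 payoff=32.9259 vs cont=31.9855 → 32.9259 [stop]  node(2,1) S=63.7900 payoff=24.0900 vs cont=23.1496 → 24.0900 [stop]  node(2,2) S=74.0465 payoff=13.8335 vs cont=13.3158 → 13.8335 [stop]  ⇒ S*(2)=74.0465
t_1: node(1,0) S=59.2075 payoff=28.6725 vs cont=27.7322 → 28.6725 [stop]  node(1,1) S=68.7272 payoff=19.1528 vs cont=18.2124 → 19.1528 [stop]  ⇒ S*(1)=68.7272
t_0: node(0,0) S=63.7900 payoff=24.0900 vs cont=23.1496 → 24.0900 [stop]  ⇒ S*(0)=63.7900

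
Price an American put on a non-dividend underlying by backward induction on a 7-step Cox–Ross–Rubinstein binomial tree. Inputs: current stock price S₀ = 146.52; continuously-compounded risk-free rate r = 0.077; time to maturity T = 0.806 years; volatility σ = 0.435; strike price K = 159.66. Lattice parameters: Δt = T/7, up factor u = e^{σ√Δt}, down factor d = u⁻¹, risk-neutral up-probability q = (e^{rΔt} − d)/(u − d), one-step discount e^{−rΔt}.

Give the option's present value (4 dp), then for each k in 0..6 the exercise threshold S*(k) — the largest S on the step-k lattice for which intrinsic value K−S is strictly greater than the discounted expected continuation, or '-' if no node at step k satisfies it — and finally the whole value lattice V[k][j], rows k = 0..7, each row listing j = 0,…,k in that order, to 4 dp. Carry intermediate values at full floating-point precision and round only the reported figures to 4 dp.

params: Δt=0.11514 u=1.15906 d=0.86277 q=0.49322 e^(-rΔt)=0.99117
t_7 payoffs: 107.5211 89.6159 65.5617 33.2470 0.0000 0.0000 0.0000 0.0000
t_6: node(6,0) S=60.4320 payoff=99.2280 vs cont=97.8187 → 99.2280 [stop]  node(6,1) S=81.1852 payoff=78.4748 vs cont=77.0655 → 78.4748 [stop]  node(6,2) S=109.0654 payoff=50.5946 vs cont=49.1853 → 50.5946 [stop]  node(6,3) S=146.5200 payoff=13.1400 vs cont=16.7001 → 16.7001 [wait]  node(6,4) S=196.8371 payoff=0.0000 vs cont=0.0000 → 0.0000 [wait]  node(6,5) S=264.4338 payoff=0.0000 vs cont=0.0000 → 0.0000 [wait]  node(6,6) S=355.2442 payoff=0.0000 vs cont=0.0000 → 0.0000 [wait]  ⇒ S*(6)=109.0654
t_5: node(5,0) S=70.0441 payoff=89.6159 vs cont=88.2066 → 89.6159 [stop]  node(5,1) S=94.0983 payoff=65.5617 vs cont=64.1524 → 65.5617 [stop]  node(5,2) S=126.4130 payoff=33.2470 vs cont=33.5781 → 33.5781 [wait]  node(5,3) S=169.8251 payoff=0.0000 vs cont=8.3886 → 8.3886 [wait]  node(5,4) S=228.1455 payoff=0.0000 vs cont=0.0000 → 0.0000 [wait]  node(5,5) S=306.4940 payoff=0.0000 vs cont=0.0000 → 0.0000 [wait]  ⇒ S*(5)=94.0983
t_4: node(4,0) S=81.1852 payoff=78.4748 vs cont=77.0655 → 78.4748 [stop]  node(4,1) S=109.0654 payoff=50.5946 vs cont=49.3472 → 50.5946 [stop]  node(4,2) S=146.5200 payoff=13.1400 vs cont=20.9673 → 20.9673 [wait]  node(4,3) S=196.8371 payoff=0.0000 vs cont=4.2136 → 4.2136 [wait]  node(4,4) S=264.4338 payoff=0.0000 vs cont=0.0000 → 0.0000 [wait]  ⇒ S*(4)=109.0654
t_3: node(3,0) S=94.0983 payoff=65.5617 vs cont=64.1524 → 65.5617 [stop]  node(3,1) S=126.4130 payoff=33.2470 vs cont=35.6642 → 35.6642 [wait]  node(3,2) S=169.8251 payoff=0.0000 vs cont=12.5919 → 12.5919 [wait]  node(3,3) S=228.1455 payoff=0.0000 vs cont=2.1165 → 2.1165 [wait]  ⇒ S*(3)=94.0983
t_2: node(2,0) S=109.0654 payoff=50.5946 vs cont=50.3671 → 50.5946 [stop]  node(2,1) S=146.5200 payoff=13.1400 vs cont=24.0701 → 24.0701 [wait]  node(2,2) S=196.8371 payoff=0.0000 vs cont=7.3597 → 7.3597 [wait]  ⇒ S*(2)=109.0654
t_1: node(1,0) S=126.4130 payoff=33.2470 vs cont=37.1810 → 37.1810 [wait]  node(1,1) S=169.8251 payoff=0.0000 vs cont=15.6884 → 15.6884 [wait]  ⇒ S*(1)=-
t_0: node(0,0) S=146.5200 payoff=13.1400 vs cont=26.3458 → 26.3458 [wait]  ⇒ S*(0)=-

price = 26.3458
boundary = - - 109.0654 94.0983 109.0654 94.0983 109.0654
tree:
26.3458
37.1810 15.6884
50.5946 24.0701 7.3597
65.5617 35.6642 12.5919 2.1165
78.4748 50.5946 20.9673 4.2136 0.0000
89.6159 65.5617 33.5781 8.3886 0.0000 0.0000
99.2280 78.4748 50.5946 16.7001 0.0000 0.0000 0.0000
107.5211 89.6159 65.5617 33.2470 0.0000 0.0000 0.0000 0.0000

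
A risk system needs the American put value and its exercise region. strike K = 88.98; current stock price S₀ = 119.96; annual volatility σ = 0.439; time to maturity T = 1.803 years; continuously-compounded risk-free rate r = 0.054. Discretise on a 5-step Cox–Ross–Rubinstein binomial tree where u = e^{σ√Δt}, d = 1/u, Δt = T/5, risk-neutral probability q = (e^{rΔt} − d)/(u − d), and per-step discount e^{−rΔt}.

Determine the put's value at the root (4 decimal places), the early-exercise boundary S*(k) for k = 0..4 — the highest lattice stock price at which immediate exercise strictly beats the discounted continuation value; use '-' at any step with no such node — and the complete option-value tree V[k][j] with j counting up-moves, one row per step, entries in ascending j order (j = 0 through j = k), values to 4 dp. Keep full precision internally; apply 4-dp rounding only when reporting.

price = 8.3325
boundary = - - - 54.3965 70.8043
tree:
8.3325
13.8131 2.5331
22.2863 4.8857 0.0000
34.5835 9.4235 0.0000 0.0000
47.1890 18.1757 0.0000 0.0000 0.0000
56.8734 34.5835 0.0000 0.0000 0.0000 0.0000

Δt=0.36060, u=1.30163, d=0.76827, q=0.47134, disc=e^(-rΔt)=0.98072
k=5 terminal: V=max(K-S,0) → 56.8734 34.5835 0.0000 0.0000 0.0000 0.0000
k=4: j=0 S=41.7910 intr=47.1890 cont=45.4731 V=47.1890[EX]; j=1 S=70.8043 intr=18.1757 cont=17.9303 V=18.1757[EX]; j=2 S=119.9600 intr=0.0000 cont=0.0000 V=0.0000[hold]; j=3 S=203.2420 intr=0.0000 cont=0.0000 V=0.0000[hold]; j=4 S=344.3422 intr=0.0000 cont=0.0000 V=0.0000[hold]  S*(4)=70.8043
k=3: j=0 S=54.3965 intr=34.5835 cont=32.8676 V=34.5835[EX]; j=1 S=92.1612 intr=0.0000 cont=9.4235 V=9.4235[hold]; j=2 S=156.1439 intr=0.0000 cont=0.0000 V=0.0000[hold]; j=3 S=264.5464 intr=0.0000 cont=0.0000 V=0.0000[hold]  S*(3)=54.3965
k=2: j=0 S=70.8043 intr=18.1757 cont=22.2863 V=22.2863[hold]; j=1 S=119.9600 intr=0.0000 cont=4.8857 V=4.8857[hold]; j=2 S=203.2420 intr=0.0000 cont=0.0000 V=0.0000[hold]  S*(2)=-
k=1: j=0 S=92.1612 intr=0.0000 cont=13.8131 V=13.8131[hold]; j=1 S=156.1439 intr=0.0000 cont=2.5331 V=2.5331[hold]  S*(1)=-
k=0: j=0 S=119.9600 intr=0.0000 cont=8.3325 V=8.3325[hold]  S*(0)=-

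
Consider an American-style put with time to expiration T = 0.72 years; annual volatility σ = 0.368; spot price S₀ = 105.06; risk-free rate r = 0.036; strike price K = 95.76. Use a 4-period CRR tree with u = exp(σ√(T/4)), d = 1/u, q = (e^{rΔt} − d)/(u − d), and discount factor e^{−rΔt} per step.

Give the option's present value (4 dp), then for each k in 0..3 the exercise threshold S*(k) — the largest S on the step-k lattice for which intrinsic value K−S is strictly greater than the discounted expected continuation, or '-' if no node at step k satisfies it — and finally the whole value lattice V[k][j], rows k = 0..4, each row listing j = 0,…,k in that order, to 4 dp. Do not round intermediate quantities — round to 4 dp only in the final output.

Δt=0.18000, u=1.16898, d=0.85545, q=0.48178, disc=e^(-rΔt)=0.99354
k=4 terminal: V=max(K-S,0) → 39.4983 18.8779 0.0000 0.0000 0.0000
k=3: j=0 S=65.7687 intr=29.9913 cont=29.3728 V=29.9913[EX]; j=1 S=89.8734 intr=5.8866 cont=9.7197 V=9.7197[hold]; j=2 S=122.8127 intr=0.0000 cont=0.0000 V=0.0000[hold]; j=3 S=167.8246 intr=0.0000 cont=0.0000 V=0.0000[hold]  S*(3)=65.7687
k=2: j=0 S=76.8821 intr=18.8779 cont=20.0942 V=20.0942[hold]; j=1 S=105.0600 intr=0.0000 cont=5.0044 V=5.0044[hold]; j=2 S=143.5653 intr=0.0000 cont=0.0000 V=0.0000[hold]  S*(2)=-
k=1: j=0 S=89.8734 intr=5.8866 cont=12.7413 V=12.7413[hold]; j=1 S=122.8127 intr=0.0000 cont=2.5766 V=2.5766[hold]  S*(1)=-
k=0: j=0 S=105.0600 intr=0.0000 cont=7.7935 V=7.7935[hold]  S*(0)=-

price = 7.7935
boundary = - - - 65.7687
tree:
7.7935
12.7413 2.5766
20.0942 5.0044 0.0000
29.9913 9.7197 0.0000 0.0000
39.4983 18.8779 0.0000 0.0000 0.0000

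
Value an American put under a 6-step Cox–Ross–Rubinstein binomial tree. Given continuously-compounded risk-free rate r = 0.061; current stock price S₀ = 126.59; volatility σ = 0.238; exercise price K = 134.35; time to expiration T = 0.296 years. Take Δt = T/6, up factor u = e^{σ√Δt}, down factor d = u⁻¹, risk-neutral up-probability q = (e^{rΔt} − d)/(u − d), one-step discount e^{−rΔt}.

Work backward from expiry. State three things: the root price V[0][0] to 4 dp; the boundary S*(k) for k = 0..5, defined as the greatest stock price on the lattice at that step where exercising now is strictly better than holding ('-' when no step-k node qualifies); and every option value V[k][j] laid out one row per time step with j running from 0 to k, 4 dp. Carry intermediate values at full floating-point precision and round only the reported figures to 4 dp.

price = 10.3463
boundary = - - 113.8895 108.0254 113.8895 120.0719
tree:
10.3463
14.8399 6.1797
20.4605 9.6394 2.9613
26.3246 14.4223 5.1966 0.8758
31.8868 20.4605 8.8266 1.8123 0.0000
37.1626 26.3246 14.2781 3.7501 0.0000 0.0000
42.1667 31.8868 20.4605 7.7600 0.0000 0.0000 0.0000

Δt=0.04933, u=1.05428, d=0.94851, q=0.51528, disc=e^(-rΔt)=0.99700
k=6 terminal: V=max(K-S,0) → 42.1667 31.8868 20.4605 7.7600 0.0000 0.0000 0.0000
k=5: j=0 S=97.1874 intr=37.1626 cont=36.7589 V=37.1626[EX]; j=1 S=108.0254 intr=26.3246 cont=25.9209 V=26.3246[EX]; j=2 S=120.0719 intr=14.2781 cont=13.8744 V=14.2781[EX]; j=3 S=133.4619 intr=0.8881 cont=3.7501 V=3.7501[hold]; j=4 S=148.3450 intr=0.0000 cont=0.0000 V=0.0000[hold]; j=5 S=164.8879 intr=0.0000 cont=0.0000 V=0.0000[hold]  S*(5)=120.0719
k=4: j=0 S=102.4632 intr=31.8868 cont=31.4831 V=31.8868[EX]; j=1 S=113.8895 intr=20.4605 cont=20.0568 V=20.4605[EX]; j=2 S=126.5900 intr=7.7600 cont=8.8266 V=8.8266[hold]; j=3 S=140.7068 intr=0.0000 cont=1.8123 V=1.8123[hold]; j=4 S=156.3979 intr=0.0000 cont=0.0000 V=0.0000[hold]  S*(4)=113.8895
k=3: j=0 S=108.0254 intr=26.3246 cont=25.9209 V=26.3246[EX]; j=1 S=120.0719 intr=14.2781 cont=14.4223 V=14.4223[hold]; j=2 S=133.4619 intr=0.8881 cont=5.1966 V=5.1966[hold]; j=3 S=148.3450 intr=0.0000 cont=0.8758 V=0.8758[hold]  S*(3)=108.0254
k=2: j=0 S=113.8895 intr=20.4605 cont=20.1309 V=20.4605[EX]; j=1 S=126.5900 intr=7.7600 cont=9.6394 V=9.6394[hold]; j=2 S=140.7068 intr=0.0000 cont=2.9613 V=2.9613[hold]  S*(2)=113.8895
k=1: j=0 S=120.0719 intr=14.2781 cont=14.8399 V=14.8399[hold]; j=1 S=133.4619 intr=0.8881 cont=6.1797 V=6.1797[hold]  S*(1)=-
k=0: j=0 S=126.5900 intr=7.7600 cont=10.3463 V=10.3463[hold]  S*(0)=-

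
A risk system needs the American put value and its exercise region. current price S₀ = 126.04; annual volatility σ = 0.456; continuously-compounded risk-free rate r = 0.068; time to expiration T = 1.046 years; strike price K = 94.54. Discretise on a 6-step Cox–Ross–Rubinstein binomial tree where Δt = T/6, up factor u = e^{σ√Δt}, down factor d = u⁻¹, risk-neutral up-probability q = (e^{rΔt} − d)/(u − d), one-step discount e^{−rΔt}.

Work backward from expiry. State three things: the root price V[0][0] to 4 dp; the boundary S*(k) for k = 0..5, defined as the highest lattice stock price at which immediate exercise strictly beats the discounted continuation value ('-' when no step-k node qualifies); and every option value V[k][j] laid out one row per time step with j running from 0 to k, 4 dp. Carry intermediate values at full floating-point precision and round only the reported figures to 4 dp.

price = 6.7472
boundary = - - - - 58.8517 71.1945
tree:
6.7472
10.7199 2.6728
16.6029 4.7040 0.5703
24.8841 8.1720 1.1177 0.0000
35.6883 13.9639 2.1906 0.0000 0.0000
45.8913 23.3455 4.2932 0.0000 0.0000 0.0000
54.3254 35.6883 8.4141 0.0000 0.0000 0.0000 0.0000

params: Δt=0.17433 u=1.20973 d=0.82663 q=0.48367 e^(-rΔt)=0.98822
t_6 payoffs: 54.3254 35.6883 8.4141 0.0000 0.0000 0.0000 0.0000
t_5: node(5,0) S=48.6487 payoff=45.8913 vs cont=44.7772 → 45.8913 [stop]  node(5,1) S=71.1945 payoff=23.3455 vs cont=22.2314 → 23.3455 [stop]  node(5,2) S=104.1888 payoff=0.0000 vs cont=4.2932 → 4.2932 [wait]  node(5,3) S=152.4740 payoff=0.0000 vs cont=0.0000 → 0.0000 [wait]  node(5,4) S=223.1365 payoff=0.0000 vs cont=0.0000 → 0.0000 [wait]  node(5,5) S=326.5468 payoff=0.0000 vs cont=0.0000 → 0.0000 [wait]  ⇒ S*(5)=71.1945
t_4: node(4,0) S=58.8517 payoff=35.6883 vs cont=34.5742 → 35.6883 [stop]  node(4,1) S=86.1259 payoff=8.4141 vs cont=13.9639 → 13.9639 [wait]  node(4,2) S=126.0400 payoff=0.0000 vs cont=2.1906 → 2.1906 [wait]  node(4,3) S=184.4519 payoff=0.0000 vs cont=0.0000 → 0.0000 [wait]  node(4,4) S=269.9343 payoff=0.0000 vs cont=0.0000 → 0.0000 [wait]  ⇒ S*(4)=58.8517
t_3: node(3,0) S=71.1945 payoff=23.3455 vs cont=24.8841 → 24.8841 [wait]  node(3,1) S=104.1888 payoff=0.0000 vs cont=8.1720 → 8.1720 [wait]  node(3,2) S=152.4740 payoff=0.0000 vs cont=1.1177 → 1.1177 [wait]  node(3,3) S=223.1365 payoff=0.0000 vs cont=0.0000 → 0.0000 [wait]  ⇒ S*(3)=-
t_2: node(2,0) S=86.1259 payoff=8.4141 vs cont=16.6029 → 16.6029 [wait]  node(2,1) S=126.0400 payoff=0.0000 vs cont=4.7040 → 4.7040 [wait]  node(2,2) S=184.4519 payoff=0.0000 vs cont=0.5703 → 0.5703 [wait]  ⇒ S*(2)=-
t_1: node(1,0) S=104.1888 payoff=0.0000 vs cont=10.7199 → 10.7199 [wait]  node(1,1) S=152.4740 payoff=0.0000 vs cont=2.6728 → 2.6728 [wait]  ⇒ S*(1)=-
t_0: node(0,0) S=126.0400 payoff=0.0000 vs cont=6.7472 → 6.7472 [wait]  ⇒ S*(0)=-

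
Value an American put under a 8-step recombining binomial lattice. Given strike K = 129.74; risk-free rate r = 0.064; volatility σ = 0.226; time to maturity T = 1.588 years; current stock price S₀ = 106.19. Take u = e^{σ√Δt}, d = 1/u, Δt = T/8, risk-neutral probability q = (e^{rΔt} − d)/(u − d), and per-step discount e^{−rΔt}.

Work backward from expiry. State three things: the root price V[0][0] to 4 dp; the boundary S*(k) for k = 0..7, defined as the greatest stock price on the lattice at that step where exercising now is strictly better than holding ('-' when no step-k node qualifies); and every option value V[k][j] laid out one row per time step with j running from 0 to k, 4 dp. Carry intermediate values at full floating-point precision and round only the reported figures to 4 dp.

Δt=0.19850, u=1.10593, d=0.90421, q=0.53823, disc=e^(-rΔt)=0.98738
k=8 terminal: V=max(K-S,0) → 82.2886 71.7027 58.7551 42.9190 23.5500 0.0000 0.0000 0.0000 0.0000
k=7: j=0 S=52.4781 intr=77.2619 cont=75.6241 V=77.2619[EX]; j=1 S=64.1855 intr=65.5545 cont=63.9167 V=65.5545[EX]; j=2 S=78.5047 intr=51.2353 cont=49.5975 V=51.2353[EX]; j=3 S=96.0184 intr=33.7216 cont=32.0839 V=33.7216[EX]; j=4 S=117.4392 intr=12.3008 cont=10.7374 V=12.3008[EX]; j=5 S=143.6388 intr=0.0000 cont=0.0000 V=0.0000[hold]; j=6 S=175.6833 intr=0.0000 cont=0.0000 V=0.0000[hold]; j=7 S=214.8766 intr=0.0000 cont=0.0000 V=0.0000[hold]  S*(7)=117.4392
k=6: j=0 S=58.0373 intr=71.7027 cont=70.0649 V=71.7027[EX]; j=1 S=70.9849 intr=58.7551 cont=57.1173 V=58.7551[EX]; j=2 S=86.8210 intr=42.9190 cont=41.2812 V=42.9190[EX]; j=3 S=106.1900 intr=23.5500 cont=21.9122 V=23.5500[EX]; j=4 S=129.8800 intr=0.0000 cont=5.6085 V=5.6085[hold]; j=5 S=158.8550 intr=0.0000 cont=0.0000 V=0.0000[hold]; j=6 S=194.2941 intr=0.0000 cont=0.0000 V=0.0000[hold]  S*(6)=106.1900
k=5: j=0 S=64.1855 intr=65.5545 cont=63.9167 V=65.5545[EX]; j=1 S=78.5047 intr=51.2353 cont=49.5975 V=51.2353[EX]; j=2 S=96.0184 intr=33.7216 cont=32.0839 V=33.7216[EX]; j=3 S=117.4392 intr=12.3008 cont=13.7180 V=13.7180[hold]; j=4 S=143.6388 intr=0.0000 cont=2.5571 V=2.5571[hold]; j=5 S=175.6833 intr=0.0000 cont=0.0000 V=0.0000[hold]  S*(5)=96.0184
k=4: j=0 S=70.9849 intr=58.7551 cont=57.1173 V=58.7551[EX]; j=1 S=86.8210 intr=42.9190 cont=41.2812 V=42.9190[EX]; j=2 S=106.1900 intr=23.5500 cont=22.6653 V=23.5500[EX]; j=3 S=129.8800 intr=0.0000 cont=7.6136 V=7.6136[hold]; j=4 S=158.8550 intr=0.0000 cont=1.1659 V=1.1659[hold]  S*(4)=106.1900
k=3: j=0 S=78.5047 intr=51.2353 cont=49.5975 V=51.2353[EX]; j=1 S=96.0184 intr=33.7216 cont=32.0839 V=33.7216[EX]; j=2 S=117.4392 intr=12.3008 cont=14.7835 V=14.7835[hold]; j=3 S=143.6388 intr=0.0000 cont=4.0909 V=4.0909[hold]  S*(3)=96.0184
k=2: j=0 S=86.8210 intr=42.9190 cont=41.2812 V=42.9190[EX]; j=1 S=106.1900 intr=23.5500 cont=23.2316 V=23.5500[EX]; j=2 S=129.8800 intr=0.0000 cont=8.9145 V=8.9145[hold]  S*(2)=106.1900
k=1: j=0 S=96.0184 intr=33.7216 cont=32.0839 V=33.7216[EX]; j=1 S=117.4392 intr=12.3008 cont=15.4749 V=15.4749[hold]  S*(1)=96.0184
k=0: j=0 S=106.1900 intr=23.5500 cont=23.5990 V=23.5990[hold]  S*(0)=-

price = 23.5990
boundary = - 96.0184 106.1900 96.0184 106.1900 96.0184 106.1900 117.4392
tree:
23.5990
33.7216 15.4749
42.9190 23.5500 8.9145
51.2353 33.7216 14.7835 4.0909
58.7551 42.9190 23.5500 7.6136 1.1659
65.5545 51.2353 33.7216 13.7180 2.5571 0.0000
71.7027 58.7551 42.9190 23.5500 5.6085 0.0000 0.0000
77.2619 65.5545 51.2353 33.7216 12.3008 0.0000 0.0000 0.0000
82.2886 71.7027 58.7551 42.9190 23.5500 0.0000 0.0000 0.0000 0.0000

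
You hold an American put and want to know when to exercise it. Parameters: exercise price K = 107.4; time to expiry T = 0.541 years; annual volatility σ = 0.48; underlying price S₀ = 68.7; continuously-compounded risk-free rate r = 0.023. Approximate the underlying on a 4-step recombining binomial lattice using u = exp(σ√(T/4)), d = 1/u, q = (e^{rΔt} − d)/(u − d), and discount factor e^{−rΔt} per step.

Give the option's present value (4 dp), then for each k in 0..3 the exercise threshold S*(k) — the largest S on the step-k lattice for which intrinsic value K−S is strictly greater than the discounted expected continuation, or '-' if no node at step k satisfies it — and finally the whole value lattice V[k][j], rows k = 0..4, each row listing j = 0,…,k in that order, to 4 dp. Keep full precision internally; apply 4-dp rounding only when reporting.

price = 39.5721
boundary = - 57.5827 68.7000 81.9636
tree:
39.5721
49.8173 28.0386
59.1355 38.7000 15.9485
66.9458 49.8173 25.4364 5.1287
73.4923 59.1355 38.7000 9.6120 0.0000

Δt=0.13525  u=1.19307  d=0.83818  q=0.46476  discount=0.99689
step 4 (expiry): payoffs max(K−S,0) = 73.4923 59.1355 38.7000 9.6120 0.0000
step 3: (k=3,j=0): S=40.4542, (K−S)⁺=66.9458, hold=66.6123 ⇒ V=66.9458 exercise | (k=3,j=1): S=57.5827, (K−S)⁺=49.8173, hold=49.4837 ⇒ V=49.8173 exercise | (k=3,j=2): S=81.9636, (K−S)⁺=25.4364, hold=25.1028 ⇒ V=25.4364 exercise | (k=3,j=3): S=116.6676, (K−S)⁺=0.0000, hold=5.1287 ⇒ V=5.1287 continue  boundary S*=81.9636
step 2: (k=2,j=0): S=48.2645, (K−S)⁺=59.1355, hold=58.8019 ⇒ V=59.1355 exercise | (k=2,j=1): S=68.7000, (K−S)⁺=38.7000, hold=38.3664 ⇒ V=38.7000 exercise | (k=2,j=2): S=97.7880, (K−S)⁺=9.6120, hold=15.9485 ⇒ V=15.9485 continue  boundary S*=68.7000
step 1: (k=1,j=0): S=57.5827, (K−S)⁺=49.8173, hold=49.4837 ⇒ V=49.8173 exercise | (k=1,j=1): S=81.9636, (K−S)⁺=25.4364, hold=28.0386 ⇒ V=28.0386 continue  boundary S*=57.5827
step 0: (k=0,j=0): S=68.7000, (K−S)⁺=38.7000, hold=39.5721 ⇒ V=39.5721 continue  boundary S*=-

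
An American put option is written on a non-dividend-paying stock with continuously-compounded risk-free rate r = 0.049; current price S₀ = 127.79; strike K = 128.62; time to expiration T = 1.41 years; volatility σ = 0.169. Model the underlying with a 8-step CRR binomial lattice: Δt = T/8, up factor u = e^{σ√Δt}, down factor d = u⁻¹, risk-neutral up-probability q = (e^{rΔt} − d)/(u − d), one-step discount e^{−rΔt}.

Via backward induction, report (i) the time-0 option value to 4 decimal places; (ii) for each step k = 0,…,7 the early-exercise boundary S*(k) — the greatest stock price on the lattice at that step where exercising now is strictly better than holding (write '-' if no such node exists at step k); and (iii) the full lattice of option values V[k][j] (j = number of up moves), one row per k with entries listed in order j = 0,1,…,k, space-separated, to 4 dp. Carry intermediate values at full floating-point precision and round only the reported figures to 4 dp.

params: Δt=0.17625 u=1.07353 d=0.93151 q=0.54334 e^(-rΔt)=0.99140
t_8 payoffs: 56.1777 45.1331 32.4046 17.7356 0.8300 0.0000 0.0000 0.0000 0.0000
t_7: node(7,0) S=77.7687 payoff=50.8513 vs cont=49.7452 → 50.8513 [stop]  node(7,1) S=89.6254 payoff=38.9946 vs cont=37.8885 → 38.9946 [stop]  node(7,2) S=103.2898 payoff=25.3302 vs cont=24.2242 → 25.3302 [stop]  node(7,3) S=119.0375 payoff=9.5825 vs cont=8.4765 → 9.5825 [stop]  node(7,4) S=137.1861 payoff=0.0000 vs cont=0.3758 → 0.3758 [wait]  node(7,5) S=158.1016 payoff=0.0000 vs cont=0.0000 → 0.0000 [wait]  node(7,6) S=182.2059 payoff=0.0000 vs cont=0.0000 → 0.0000 [wait]  node(7,7) S=209.9852 payoff=0.0000 vs cont=0.0000 → 0.0000 [wait]  ⇒ S*(7)=119.0375
t_6: node(6,0) S=83.4869 payoff=45.1331 vs cont=44.0271 → 45.1331 [stop]  node(6,1) S=96.2154 payoff=32.4046 vs cont=31.2986 → 32.4046 [stop]  node(6,2) S=110.8844 payoff=17.7356 vs cont=16.6295 → 17.7356 [stop]  node(6,3) S=127.7900 payoff=0.8300 vs cont=4.5407 → 4.5407 [wait]  node(6,4) S=147.2730 payoff=0.0000 vs cont=0.1701 → 0.1701 [wait]  node(6,5) S=169.7264 payoff=0.0000 vs cont=0.0000 → 0.0000 [wait]  node(6,6) S=195.6030 payoff=0.0000 vs cont=0.0000 → 0.0000 [wait]  ⇒ S*(6)=110.8844
t_5: node(5,0) S=89.6254 payoff=38.9946 vs cont=37.8885 → 38.9946 [stop]  node(5,1) S=103.2898 payoff=25.3302 vs cont=24.2242 → 25.3302 [stop]  node(5,2) S=119.0375 payoff=9.5825 vs cont=10.4753 → 10.4753 [wait]  node(5,3) S=137.1861 payoff=0.0000 vs cont=2.1473 → 2.1473 [wait]  node(5,4) S=158.1016 payoff=0.0000 vs cont=0.0770 → 0.0770 [wait]  node(5,5) S=182.2059 payoff=0.0000 vs cont=0.0000 → 0.0000 [wait]  ⇒ S*(5)=103.2898
t_4: node(4,0) S=96.2154 payoff=32.4046 vs cont=31.2986 → 32.4046 [stop]  node(4,1) S=110.8844 payoff=17.7356 vs cont=17.1105 → 17.7356 [stop]  node(4,2) S=127.7900 payoff=0.8300 vs cont=5.8992 → 5.8992 [wait]  node(4,3) S=147.2730 payoff=0.0000 vs cont=1.0137 → 1.0137 [wait]  node(4,4) S=169.7264 payoff=0.0000 vs cont=0.0349 → 0.0349 [wait]  ⇒ S*(4)=110.8844
t_3: node(3,0) S=103.2898 payoff=25.3302 vs cont=24.2242 → 25.3302 [stop]  node(3,1) S=119.0375 payoff=9.5825 vs cont=11.2071 → 11.2071 [wait]  node(3,2) S=137.1861 payoff=0.0000 vs cont=3.2168 → 3.2168 [wait]  node(3,3) S=158.1016 payoff=0.0000 vs cont=0.4777 → 0.4777 [wait]  ⇒ S*(3)=103.2898
t_2: node(2,0) S=110.8844 payoff=17.7356 vs cont=17.5047 → 17.7356 [stop]  node(2,1) S=127.7900 payoff=0.8300 vs cont=6.8066 → 6.8066 [wait]  node(2,2) S=147.2730 payoff=0.0000 vs cont=1.7136 → 1.7136 [wait]  ⇒ S*(2)=110.8844
t_1: node(1,0) S=119.0375 payoff=9.5825 vs cont=11.6959 → 11.6959 [wait]  node(1,1) S=137.1861 payoff=0.0000 vs cont=4.0046 → 4.0046 [wait]  ⇒ S*(1)=-
t_0: node(0,0) S=127.7900 payoff=0.8300 vs cont=7.4523 → 7.4523 [wait]  ⇒ S*(0)=-

price = 7.4523
boundary = - - 110.8844 103.2898 110.8844 103.2898 110.8844 119.0375
tree:
7.4523
11.6959 4.0046
17.7356 6.8066 1.7136
25.3302 11.2071 3.2168 0.4777
32.4046 17.7356 5.8992 1.0137 0.0349
38.9946 25.3302 10.4753 2.1473 0.0770 0.0000
45.1331 32.4046 17.7356 4.5407 0.1701 0.0000 0.0000
50.8513 38.9946 25.3302 9.5825 0.3758 0.0000 0.0000 0.0000
56.1777 45.1331 32.4046 17.7356 0.8300 0.0000 0.0000 0.0000 0.0000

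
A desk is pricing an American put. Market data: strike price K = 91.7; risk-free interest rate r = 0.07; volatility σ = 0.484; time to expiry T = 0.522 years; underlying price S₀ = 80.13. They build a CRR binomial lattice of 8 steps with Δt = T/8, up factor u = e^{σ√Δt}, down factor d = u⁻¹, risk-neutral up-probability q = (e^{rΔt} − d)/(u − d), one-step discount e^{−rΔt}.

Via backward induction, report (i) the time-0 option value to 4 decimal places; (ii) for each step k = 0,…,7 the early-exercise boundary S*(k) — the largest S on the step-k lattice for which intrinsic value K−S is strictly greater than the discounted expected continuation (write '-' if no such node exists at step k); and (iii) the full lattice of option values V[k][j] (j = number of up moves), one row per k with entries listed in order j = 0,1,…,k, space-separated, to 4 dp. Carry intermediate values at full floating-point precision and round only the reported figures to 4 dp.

price = 17.1791
boundary = - - - 55.2987 62.5761 55.2987 62.5761 70.8112
tree:
17.1791
22.7989 11.4348
29.3066 16.1743 6.5614
36.4013 22.1262 10.0716 2.9344
42.8323 29.1239 14.9802 5.0077 0.7831
48.5154 36.4013 21.4170 8.3567 1.5354 0.0000
53.5376 42.8323 29.1239 13.5191 3.0101 0.0000 0.0000
57.9758 48.5154 36.4013 20.8888 5.9015 0.0000 0.0000 0.0000
61.8978 53.5376 42.8323 29.1239 11.5700 0.0000 0.0000 0.0000 0.0000

params: Δt=0.06525 u=1.13160 d=0.88370 q=0.48760 e^(-rΔt)=0.99544
t_8 payoffs: 61.8978 53.5376 42.8323 29.1239 11.5700 0.0000 0.0000 0.0000 0.0000
t_7: node(7,0) S=33.7242 payoff=57.9758 vs cont=57.5579 → 57.9758 [stop]  node(7,1) S=43.1846 payoff=48.5154 vs cont=48.0975 → 48.5154 [stop]  node(7,2) S=55.2987 payoff=36.4013 vs cont=35.9834 → 36.4013 [stop]  node(7,3) S=70.8112 payoff=20.8888 vs cont=20.4709 → 20.8888 [stop]  node(7,4) S=90.6752 payoff=1.0248 vs cont=5.9015 → 5.9015 [wait]  node(7,5) S=116.1114 payoff=0.0000 vs cont=0.0000 → 0.0000 [wait]  node(7,6) S=148.6831 payoff=0.0000 vs cont=0.0000 → 0.0000 [wait]  node(7,7) S=190.3917 payoff=0.0000 vs cont=0.0000 → 0.0000 [wait]  ⇒ S*(7)=70.8112
t_6: node(6,0) S=38.1624 payoff=53.5376 vs cont=53.1197 → 53.5376 [stop]  node(6,1) S=48.8677 payoff=42.8323 vs cont=42.4144 → 42.8323 [stop]  node(6,2) S=62.5761 payoff=29.1239 vs cont=28.7060 → 29.1239 [stop]  node(6,3) S=80.1300 payoff=11.5700 vs cont=13.5191 → 13.5191 [wait]  node(6,4) S=102.6081 payoff=0.0000 vs cont=3.0101 → 3.0101 [wait]  node(6,5) S=131.3918 payoff=0.0000 vs cont=0.0000 → 0.0000 [wait]  node(6,6) S=168.2499 payoff=0.0000 vs cont=0.0000 → 0.0000 [wait]  ⇒ S*(6)=62.5761
t_5: node(5,0) S=43.1846 payoff=48.5154 vs cont=48.0975 → 48.5154 [stop]  node(5,1) S=55.2987 payoff=36.4013 vs cont=35.9834 → 36.4013 [stop]  node(5,2) S=70.8112 payoff=20.8888 vs cont=21.4170 → 21.4170 [wait]  node(5,3) S=90.6752 payoff=1.0248 vs cont=8.3567 → 8.3567 [wait]  node(5,4) S=116.1114 payoff=0.0000 vs cont=1.5354 → 1.5354 [wait]  node(5,5) S=148.6831 payoff=0.0000 vs cont=0.0000 → 0.0000 [wait]  ⇒ S*(5)=55.2987
t_4: node(4,0) S=48.8677 payoff=42.8323 vs cont=42.4144 → 42.8323 [stop]  node(4,1) S=62.5761 payoff=29.1239 vs cont=28.9624 → 29.1239 [stop]  node(4,2) S=80.1300 payoff=11.5700 vs cont=14.9802 → 14.9802 [wait]  node(4,3) S=102.6081 payoff=0.0000 vs cont=5.0077 → 5.0077 [wait]  node(4,4) S=131.3918 payoff=0.0000 vs cont=0.7831 → 0.7831 [wait]  ⇒ S*(4)=62.5761
t_3: node(3,0) S=55.2987 payoff=36.4013 vs cont=35.9834 → 36.4013 [stop]  node(3,1) S=70.8112 payoff=20.8888 vs cont=22.1262 → 22.1262 [wait]  node(3,2) S=90.6752 payoff=1.0248 vs cont=10.0716 → 10.0716 [wait]  node(3,3) S=116.1114 payoff=0.0000 vs cont=2.9344 → 2.9344 [wait]  ⇒ S*(3)=55.2987
t_2: node(2,0) S=62.5761 payoff=29.1239 vs cont=29.3066 → 29.3066 [wait]  node(2,1) S=80.1300 payoff=11.5700 vs cont=16.1743 → 16.1743 [wait]  node(2,2) S=102.6081 payoff=0.0000 vs cont=6.5614 → 6.5614 [wait]  ⇒ S*(2)=-
t_1: node(1,0) S=70.8112 payoff=20.8888 vs cont=22.7989 → 22.7989 [wait]  node(1,1) S=90.6752 payoff=1.0248 vs cont=11.4348 → 11.4348 [wait]  ⇒ S*(1)=-
t_0: node(0,0) S=80.1300 payoff=11.5700 vs cont=17.1791 → 17.1791 [wait]  ⇒ S*(0)=-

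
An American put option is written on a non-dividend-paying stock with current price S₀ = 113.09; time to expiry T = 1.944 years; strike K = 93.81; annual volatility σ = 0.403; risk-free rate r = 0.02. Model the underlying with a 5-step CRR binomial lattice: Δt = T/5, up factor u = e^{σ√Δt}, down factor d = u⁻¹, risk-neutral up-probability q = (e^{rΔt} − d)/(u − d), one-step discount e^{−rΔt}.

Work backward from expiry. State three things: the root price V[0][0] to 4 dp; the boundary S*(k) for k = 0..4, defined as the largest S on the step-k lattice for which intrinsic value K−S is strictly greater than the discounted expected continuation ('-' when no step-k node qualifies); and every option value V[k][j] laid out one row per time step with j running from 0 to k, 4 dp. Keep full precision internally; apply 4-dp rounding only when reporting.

price = 13.1065
boundary = - - - 53.2142 68.4164
tree:
13.1065
19.7350 5.3245
28.8749 9.0333 0.9358
40.5958 15.2126 1.7237 0.0000
52.4200 25.3936 3.1751 0.0000 0.0000
61.6168 40.5958 5.8486 0.0000 0.0000 0.0000

params: Δt=0.38880 u=1.28568 d=0.77780 q=0.45288 e^(-rΔt)=0.99225
t_5 payoffs: 61.6168 40.5958 5.8486 0.0000 0.0000 0.0000
t_4: node(4,0) S=41.3900 payoff=52.4200 vs cont=51.6933 → 52.4200 [stop]  node(4,1) S=68.4164 payoff=25.3936 vs cont=24.6670 → 25.3936 [stop]  node(4,2) S=113.0900 payoff=0.0000 vs cont=3.1751 → 3.1751 [wait]  node(4,3) S=186.9340 payoff=0.0000 vs cont=0.0000 → 0.0000 [wait]  node(4,4) S=308.9958 payoff=0.0000 vs cont=0.0000 → 0.0000 [wait]  ⇒ S*(4)=68.4164
t_3: node(3,0) S=53.2142 payoff=40.5958 vs cont=39.8691 → 40.5958 [stop]  node(3,1) S=87.9614 payoff=5.8486 vs cont=15.2126 → 15.2126 [wait]  node(3,2) S=145.3973 payoff=0.0000 vs cont=1.7237 → 1.7237 [wait]  node(3,3) S=240.3369 payoff=0.0000 vs cont=0.0000 → 0.0000 [wait]  ⇒ S*(3)=53.2142
t_2: node(2,0) S=68.4164 payoff=25.3936 vs cont=28.8749 → 28.8749 [wait]  node(2,1) S=113.0900 payoff=0.0000 vs cont=9.0333 → 9.0333 [wait]  node(2,2) S=186.9340 payoff=0.0000 vs cont=0.9358 → 0.9358 [wait]  ⇒ S*(2)=-
t_1: node(1,0) S=87.9614 payoff=5.8486 vs cont=19.7350 → 19.7350 [wait]  node(1,1) S=145.3973 payoff=0.0000 vs cont=5.3245 → 5.3245 [wait]  ⇒ S*(1)=-
t_0: node(0,0) S=113.0900 payoff=0.0000 vs cont=13.1065 → 13.1065 [wait]  ⇒ S*(0)=-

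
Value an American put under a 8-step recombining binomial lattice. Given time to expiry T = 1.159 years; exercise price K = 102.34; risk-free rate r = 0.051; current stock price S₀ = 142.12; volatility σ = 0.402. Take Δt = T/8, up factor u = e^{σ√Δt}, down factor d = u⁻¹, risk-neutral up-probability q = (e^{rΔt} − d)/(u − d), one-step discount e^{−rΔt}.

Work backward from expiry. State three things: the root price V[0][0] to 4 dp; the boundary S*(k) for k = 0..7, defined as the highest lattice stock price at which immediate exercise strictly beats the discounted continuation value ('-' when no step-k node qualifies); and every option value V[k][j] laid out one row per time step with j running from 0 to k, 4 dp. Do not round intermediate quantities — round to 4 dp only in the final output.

params: Δt=0.14488 u=1.16534 d=0.85812 q=0.48596 e^(-rΔt)=0.99264
t_8 payoffs: 60.5531 45.5928 25.2767 0.0000 0.0000 0.0000 0.0000 0.0000 0.0000
t_7: node(7,0) S=48.6959 payoff=53.6441 vs cont=52.8908 → 53.6441 [stop]  node(7,1) S=66.1296 payoff=36.2104 vs cont=35.4570 → 36.2104 [stop]  node(7,2) S=89.8048 payoff=12.5352 vs cont=12.8975 → 12.8975 [wait]  node(7,3) S=121.9560 payoff=0.0000 vs cont=0.0000 → 0.0000 [wait]  node(7,4) S=165.6178 payoff=0.0000 vs cont=0.0000 → 0.0000 [wait]  node(7,5) S=224.9110 payoff=0.0000 vs cont=0.0000 → 0.0000 [wait]  node(7,6) S=305.4319 payoff=0.0000 vs cont=0.0000 → 0.0000 [wait]  node(7,7) S=414.7803 payoff=0.0000 vs cont=0.0000 → 0.0000 [wait]  ⇒ S*(7)=66.1296
t_6: node(6,0) S=56.7472 payoff=45.5928 vs cont=44.8395 → 45.5928 [stop]  node(6,1) S=77.0633 payoff=25.2767 vs cont=24.6981 → 25.2767 [stop]  node(6,2) S=104.6530 payoff=0.0000 vs cont=6.5810 → 6.5810 [wait]  node(6,3) S=142.1200 payoff=0.0000 vs cont=0.0000 → 0.0000 [wait]  node(6,4) S=193.0007 payoff=0.0000 vs cont=0.0000 → 0.0000 [wait]  node(6,5) S=262.0973 payoff=0.0000 vs cont=0.0000 → 0.0000 [wait]  node(6,6) S=355.9314 payoff=0.0000 vs cont=0.0000 → 0.0000 [wait]  ⇒ S*(6)=77.0633
t_5: node(5,0) S=66.1296 payoff=36.2104 vs cont=35.4570 → 36.2104 [stop]  node(5,1) S=89.8048 payoff=12.5352 vs cont=16.0721 → 16.0721 [wait]  node(5,2) S=121.9560 payoff=0.0000 vs cont=3.3580 → 3.3580 [wait]  node(5,3) S=165.6178 payoff=0.0000 vs cont=0.0000 → 0.0000 [wait]  node(5,4) S=224.9110 payoff=0.0000 vs cont=0.0000 → 0.0000 [wait]  node(5,5) S=305.4319 payoff=0.0000 vs cont=0.0000 → 0.0000 [wait]  ⇒ S*(5)=66.1296
t_4: node(4,0) S=77.0633 payoff=25.2767 vs cont=26.2295 → 26.2295 [wait]  node(4,1) S=104.6530 payoff=0.0000 vs cont=9.8207 → 9.8207 [wait]  node(4,2) S=142.1200 payoff=0.0000 vs cont=1.7134 → 1.7134 [wait]  node(4,3) S=193.0007 payoff=0.0000 vs cont=0.0000 → 0.0000 [wait]  node(4,4) S=262.0973 payoff=0.0000 vs cont=0.0000 → 0.0000 [wait]  ⇒ S*(4)=-
t_3: node(3,0) S=89.8048 payoff=12.5352 vs cont=18.1211 → 18.1211 [wait]  node(3,1) S=121.9560 payoff=0.0000 vs cont=5.8376 → 5.8376 [wait]  node(3,2) S=165.6178 payoff=0.0000 vs cont=0.8743 → 0.8743 [wait]  node(3,3) S=224.9110 payoff=0.0000 vs cont=0.0000 → 0.0000 [wait]  ⇒ S*(3)=-
t_2: node(2,0) S=104.6530 payoff=0.0000 vs cont=12.0623 → 12.0623 [wait]  node(2,1) S=142.1200 payoff=0.0000 vs cont=3.4004 → 3.4004 [wait]  node(2,2) S=193.0007 payoff=0.0000 vs cont=0.4461 → 0.4461 [wait]  ⇒ S*(2)=-
t_1: node(1,0) S=121.9560 payoff=0.0000 vs cont=7.7952 → 7.7952 [wait]  node(1,1) S=165.6178 payoff=0.0000 vs cont=1.9503 → 1.9503 [wait]  ⇒ S*(1)=-
t_0: node(0,0) S=142.1200 payoff=0.0000 vs cont=4.9183 → 4.9183 [wait]  ⇒ S*(0)=-

price = 4.9183
boundary = - - - - - 66.1296 77.0633 66.1296
tree:
4.9183
7.7952 1.9503
12.0623 3.4004 0.4461
18.1211 5.8376 0.8743 0.0000
26.2295 9.8207 1.7134 0.0000 0.0000
36.2104 16.0721 3.3580 0.0000 0.0000 0.0000
45.5928 25.2767 6.5810 0.0000 0.0000 0.0000 0.0000
53.6441 36.2104 12.8975 0.0000 0.0000 0.0000 0.0000 0.0000
60.5531 45.5928 25.2767 0.0000 0.0000 0.0000 0.0000 0.0000 0.0000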